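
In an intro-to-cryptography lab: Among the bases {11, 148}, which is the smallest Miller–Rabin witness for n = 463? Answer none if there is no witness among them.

none

n − 1 = 462 = 2^1 · 231, so s = 1 and d = 231.
Base 11: x_0 = 11^231 mod 463 = 462. x_0 = 462 ≡ −1, so 11 is not a witness.
Base 148: x_0 = 148^231 mod 463 = 462. x_0 = 462 ≡ −1, so 148 is not a witness.
No listed base is a witness for 463.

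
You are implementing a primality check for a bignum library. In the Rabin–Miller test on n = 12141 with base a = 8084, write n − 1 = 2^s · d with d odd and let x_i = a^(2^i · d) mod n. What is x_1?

3445

n − 1 = 12140 = 2^2 · 3035, so s = 2 and d = 3035.
x_0 = 8084^3035 mod 12141 = 5990.
x_1 = 5990^2 mod 12141 = 3445.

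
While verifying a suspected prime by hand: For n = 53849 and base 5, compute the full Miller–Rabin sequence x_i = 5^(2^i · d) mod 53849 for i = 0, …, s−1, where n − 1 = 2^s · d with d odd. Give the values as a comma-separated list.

n − 1 = 53848 = 2^3 · 6731, so s = 3 and d = 6731.
x_0 = 5^6731 mod 53849 = 21586.
x_1 = 21586^2 mod 53849 = 53848.
x_2 = 53848^2 mod 53849 = 1.

21586, 53848, 1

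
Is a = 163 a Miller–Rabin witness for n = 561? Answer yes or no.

yes

n − 1 = 560 = 2^4 · 35, so s = 4 and d = 35.
x_0 = 163^35 mod 561 = 133.
x_0 is neither 1 nor 560, so continue squaring.
x_1 = 133^2 mod 561 = 298.
x_2 = 298^2 mod 561 = 166.
x_3 = 166^2 mod 561 = 67.
Reached i = s−1 = 3 without hitting −1: 163 is a Miller–Rabin witness and 561 is composite.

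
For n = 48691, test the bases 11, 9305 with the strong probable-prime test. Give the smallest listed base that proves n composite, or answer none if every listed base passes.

n − 1 = 48690 = 2^1 · 24345, so s = 1 and d = 24345.
Base 11: x_0 = 11^24345 mod 48691 = 6227. x_0 ∉ {1, 48690} and s = 1, so 11 is a Miller–Rabin witness and 48691 is composite.
Base 9305: x_0 = 9305^24345 mod 48691 = 44812. x_0 ∉ {1, 48690} and s = 1, so 9305 is a Miller–Rabin witness and 48691 is composite.
The smallest witness among the given bases is 11.

11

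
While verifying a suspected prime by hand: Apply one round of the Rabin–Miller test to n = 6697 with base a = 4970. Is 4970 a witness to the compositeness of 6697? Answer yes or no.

yes

n − 1 = 6696 = 2^3 · 837, so s = 3 and d = 837.
Repeated squaring mod 6697: 4970^1 ≡ 4970, 4970^2 ≡ 2364, 4970^4 ≡ 3198, 4970^8 ≡ 885, 4970^16 ≡ 6373, 4970^32 ≡ 4521, 4970^64 ≡ 197, 4970^128 ≡ 5324, 4970^256 ≡ 3272, 4970^512 ≡ 4178.
837 = 512 + 256 + 64 + 4 + 1, so 4970^837 ≡ 4178·3272·197·3198·4970 ≡ 1555 (mod 6697).
x_0 = 4970^837 mod 6697 = 1555.
x_0 is neither 1 nor 6696, so continue squaring.
x_1 = 1555^2 mod 6697 = 408.
x_2 = 408^2 mod 6697 = 5736.
Reached i = s−1 = 2 without hitting −1: 4970 is a Miller–Rabin witness and 6697 is composite.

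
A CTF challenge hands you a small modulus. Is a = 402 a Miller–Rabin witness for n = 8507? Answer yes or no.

n − 1 = 8506 = 2^1 · 4253, so s = 1 and d = 4253.
x_0 = 402^4253 mod 8507 = 718.
x_0 ∉ {1, 8506} and s = 1, so 402 is a Miller–Rabin witness and 8507 is composite.

yes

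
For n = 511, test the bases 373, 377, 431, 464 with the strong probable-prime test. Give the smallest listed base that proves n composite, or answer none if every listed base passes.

n − 1 = 510 = 2^1 · 255, so s = 1 and d = 255.
Base 373: x_0 = 373^255 mod 511 = 1. x_0 = 1, so 373 is not a witness.
Base 377: x_0 = 377^255 mod 511 = 195. x_0 ∉ {1, 510} and s = 1, so 377 is a Miller–Rabin witness and 511 is composite.
Base 431: x_0 = 431^255 mod 511 = 197. x_0 ∉ {1, 510} and s = 1, so 431 is a Miller–Rabin witness and 511 is composite.
Base 464: x_0 = 464^255 mod 511 = 309. x_0 ∉ {1, 510} and s = 1, so 464 is a Miller–Rabin witness and 511 is composite.
The smallest witness among the given bases is 377.

377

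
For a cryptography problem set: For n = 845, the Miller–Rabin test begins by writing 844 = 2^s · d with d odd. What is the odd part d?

Halving: 844 → 422 → 211; 211 is odd.
So 844 = 2^2 · 211.

211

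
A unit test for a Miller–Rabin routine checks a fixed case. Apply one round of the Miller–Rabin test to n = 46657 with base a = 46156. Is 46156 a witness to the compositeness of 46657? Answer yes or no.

n − 1 = 46656 = 2^6 · 729, so s = 6 and d = 729.
x_0 = 46156^729 mod 46657 = 41150.
x_0 is neither 1 nor 46656, so continue squaring.
x_1 = 41150^2 mod 46657 = 46656.
x_1 ≡ −1, so 46156 is not a witness.

no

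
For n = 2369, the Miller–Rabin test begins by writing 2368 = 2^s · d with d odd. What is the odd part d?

Halving: 2368 → 1184 → 592 → 296 → 148 → 74 → 37; 37 is odd.
So 2368 = 2^6 · 37.

37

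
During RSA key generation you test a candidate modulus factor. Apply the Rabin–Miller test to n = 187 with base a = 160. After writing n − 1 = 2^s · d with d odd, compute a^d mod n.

n − 1 = 186 = 2^1 · 93, so s = 1 and d = 93.
160^93 mod 187 = 40.

40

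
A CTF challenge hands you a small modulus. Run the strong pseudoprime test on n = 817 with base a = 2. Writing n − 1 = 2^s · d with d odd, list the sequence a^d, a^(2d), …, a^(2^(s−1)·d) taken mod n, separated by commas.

297, 790, 729, 391

n − 1 = 816 = 2^4 · 51, so s = 4 and d = 51.
x_0 = 2^51 mod 817 = 297.
x_1 = 297^2 mod 817 = 790.
x_2 = 790^2 mod 817 = 729.
x_3 = 729^2 mod 817 = 391.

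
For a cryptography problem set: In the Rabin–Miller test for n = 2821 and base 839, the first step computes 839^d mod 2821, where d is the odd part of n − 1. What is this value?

125

n − 1 = 2820 = 2^2 · 705, so s = 2 and d = 705.
839^705 mod 2821 = 125.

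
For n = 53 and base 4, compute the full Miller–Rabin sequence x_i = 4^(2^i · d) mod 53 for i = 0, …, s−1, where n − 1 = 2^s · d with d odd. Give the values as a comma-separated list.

n − 1 = 52 = 2^2 · 13, so s = 2 and d = 13.
x_0 = 4^13 mod 53 = 52.
x_1 = 52^2 mod 53 = 1.

52, 1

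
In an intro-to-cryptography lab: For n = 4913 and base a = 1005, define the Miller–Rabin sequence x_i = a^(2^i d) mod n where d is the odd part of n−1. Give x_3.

1089

n − 1 = 4912 = 2^4 · 307, so s = 4 and d = 307.
x_0 = 1005^307 mod 4913 = 3510.
x_1 = 3510^2 mod 4913 = 3209.
x_2 = 3209^2 mod 4913 = 33.
x_3 = 33^2 mod 4913 = 1089.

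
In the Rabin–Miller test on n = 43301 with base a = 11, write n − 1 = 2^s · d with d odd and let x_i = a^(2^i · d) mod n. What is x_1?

5422

n − 1 = 43300 = 2^2 · 10825, so s = 2 and d = 10825.
Repeated squaring mod 43301: 11^1 ≡ 11, 11^2 ≡ 121, 11^4 ≡ 14641, 11^8 ≡ 18931, 11^16 ≡ 23685, 11^32 ≡ 14770, 11^64 ≡ 2462, 11^128 ≡ 42605, 11^256 ≡ 8105, 11^512 ≡ 3408, 11^1024 ≡ 9796, 11^2048 ≡ 6600, 11^4096 ≡ 42495, 11^8192 ≡ 121.
10825 = 8192 + 2048 + 512 + 64 + 8 + 1, so 11^10825 ≡ 121·6600·3408·2462·18931·11 ≡ 41450 (mod 43301).
x_0 = 41450.
x_1 = 41450^2 mod 43301 = 5422.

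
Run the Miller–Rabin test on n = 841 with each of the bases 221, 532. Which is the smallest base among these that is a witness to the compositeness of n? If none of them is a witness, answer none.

n − 1 = 840 = 2^3 · 105, so s = 3 and d = 105.
Base 221: x_0 = 221^105 mod 841 = 41. x_0 is neither 1 nor 840, so continue squaring. x_1 = 41^2 mod 841 = 840. x_1 ≡ −1, so 221 is not a witness.
Base 532: x_0 = 532^105 mod 841 = 360. x_0 is neither 1 nor 840, so continue squaring. x_1 = 360^2 mod 841 = 86. x_2 = 86^2 mod 841 = 668. Reached i = s−1 = 2 without hitting −1: 532 is a Miller–Rabin witness and 841 is composite.
The smallest witness among the given bases is 532.

532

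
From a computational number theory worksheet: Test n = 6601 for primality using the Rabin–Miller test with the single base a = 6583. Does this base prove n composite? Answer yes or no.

no

n − 1 = 6600 = 2^3 · 825, so s = 3 and d = 825.
Repeated squaring mod 6601: 6583^1 ≡ 6583, 6583^2 ≡ 324, 6583^4 ≡ 5961, 6583^8 ≡ 338, 6583^16 ≡ 2027, 6583^32 ≡ 2907, 6583^64 ≡ 1369, 6583^128 ≡ 6078, 6583^256 ≡ 2888, 6583^512 ≡ 3481.
825 = 512 + 256 + 32 + 16 + 8 + 1, so 6583^825 ≡ 3481·2888·2907·2027·338·6583 ≡ 6600 (mod 6601).
x_0 = 6583^825 mod 6601 = 6600.
x_0 = 6600 ≡ −1, so 6583 is not a witness.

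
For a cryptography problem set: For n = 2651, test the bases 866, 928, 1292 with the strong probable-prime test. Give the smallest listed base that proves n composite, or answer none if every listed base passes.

none

n − 1 = 2650 = 2^1 · 1325, so s = 1 and d = 1325.
Base 866: x_0 = 866^1325 mod 2651 = 2650. x_0 = 2650 ≡ −1, so 866 is not a witness.
Base 928: x_0 = 928^1325 mod 2651 = 1. x_0 = 1, so 928 is not a witness.
Base 1292: x_0 = 1292^1325 mod 2651 = 1. x_0 = 1, so 1292 is not a witness.
No listed base is a witness for 2651.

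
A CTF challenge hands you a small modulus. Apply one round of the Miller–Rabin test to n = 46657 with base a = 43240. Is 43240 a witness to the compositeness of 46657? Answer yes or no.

no

n − 1 = 46656 = 2^6 · 729, so s = 6 and d = 729.
x_0 = 43240^729 mod 46657 = 41397.
x_0 is neither 1 nor 46656, so continue squaring.
x_1 = 41397^2 mod 46657 = 46656.
x_1 ≡ −1, so 43240 is not a witness.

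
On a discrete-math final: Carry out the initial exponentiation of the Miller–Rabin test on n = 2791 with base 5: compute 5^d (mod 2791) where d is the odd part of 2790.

n − 1 = 2790 = 2^1 · 1395, so s = 1 and d = 1395.
5^1395 mod 2791 = 1.

1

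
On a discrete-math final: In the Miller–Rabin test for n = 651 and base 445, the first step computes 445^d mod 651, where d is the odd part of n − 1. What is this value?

n − 1 = 650 = 2^1 · 325, so s = 1 and d = 325.
445^325 mod 651 = 88.

88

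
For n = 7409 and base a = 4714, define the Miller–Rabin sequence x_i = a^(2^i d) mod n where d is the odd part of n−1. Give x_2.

n − 1 = 7408 = 2^4 · 463, so s = 4 and d = 463.
x_0 = 4714^463 mod 7409 = 4999.
x_1 = 4999^2 mod 7409 = 6853.
x_2 = 6853^2 mod 7409 = 5367.

5367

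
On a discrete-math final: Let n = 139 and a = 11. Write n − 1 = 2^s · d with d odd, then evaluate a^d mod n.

n − 1 = 138 = 2^1 · 69, so s = 1 and d = 69.
11^69 mod 139 = 1.

1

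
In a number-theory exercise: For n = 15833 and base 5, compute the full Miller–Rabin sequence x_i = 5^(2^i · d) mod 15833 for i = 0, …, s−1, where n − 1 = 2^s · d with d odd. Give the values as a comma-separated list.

15109, 1687, 11862

n − 1 = 15832 = 2^3 · 1979, so s = 3 and d = 1979.
x_0 = 5^1979 mod 15833 = 15109.
x_1 = 15109^2 mod 15833 = 1687.
x_2 = 1687^2 mod 15833 = 11862.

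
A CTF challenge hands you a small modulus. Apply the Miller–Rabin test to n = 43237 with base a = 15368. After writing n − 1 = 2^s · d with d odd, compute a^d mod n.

24201

n − 1 = 43236 = 2^2 · 10809, so s = 2 and d = 10809.
15368^10809 mod 43237 = 24201.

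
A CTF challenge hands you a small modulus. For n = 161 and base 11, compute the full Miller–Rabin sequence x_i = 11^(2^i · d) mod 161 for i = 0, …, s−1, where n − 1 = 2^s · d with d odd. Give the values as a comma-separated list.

51, 25, 142, 39, 72

n − 1 = 160 = 2^5 · 5, so s = 5 and d = 5.
x_0 = 11^5 mod 161 = 51.
x_1 = 51^2 mod 161 = 25.
x_2 = 25^2 mod 161 = 142.
x_3 = 142^2 mod 161 = 39.
x_4 = 39^2 mod 161 = 72.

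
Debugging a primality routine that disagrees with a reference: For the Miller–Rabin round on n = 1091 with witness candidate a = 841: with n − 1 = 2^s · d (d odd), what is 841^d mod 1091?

1

n − 1 = 1090 = 2^1 · 545, so s = 1 and d = 545.
841^545 mod 1091 = 1.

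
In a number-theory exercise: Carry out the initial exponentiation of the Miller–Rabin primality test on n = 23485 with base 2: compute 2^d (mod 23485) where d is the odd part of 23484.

4908

n − 1 = 23484 = 2^2 · 5871, so s = 2 and d = 5871.
Repeated squaring mod 23485: 2^1 ≡ 2, 2^2 ≡ 4, 2^4 ≡ 16, 2^8 ≡ 256, 2^16 ≡ 18566, 2^32 ≡ 7011, 2^64 ≡ 16, 2^128 ≡ 256, 2^256 ≡ 18566, 2^512 ≡ 7011, 2^1024 ≡ 16, 2^2048 ≡ 256, 2^4096 ≡ 18566.
5871 = 4096 + 1024 + 512 + 128 + 64 + 32 + 8 + 4 + 2 + 1, so 2^5871 ≡ 18566·16·7011·256·16·7011·256·16·4·2 ≡ 4908 (mod 23485).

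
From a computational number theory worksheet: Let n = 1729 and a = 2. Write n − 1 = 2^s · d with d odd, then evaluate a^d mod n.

645

n − 1 = 1728 = 2^6 · 27, so s = 6 and d = 27.
Repeated squaring mod 1729: 2^1 ≡ 2, 2^2 ≡ 4, 2^4 ≡ 16, 2^8 ≡ 256, 2^16 ≡ 1563.
27 = 16 + 8 + 2 + 1, so 2^27 ≡ 1563·256·4·2 ≡ 645 (mod 1729).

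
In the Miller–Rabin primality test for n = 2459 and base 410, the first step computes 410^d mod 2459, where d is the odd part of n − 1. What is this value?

n − 1 = 2458 = 2^1 · 1229, so s = 1 and d = 1229.
410^1229 mod 2459 = 2458.

2458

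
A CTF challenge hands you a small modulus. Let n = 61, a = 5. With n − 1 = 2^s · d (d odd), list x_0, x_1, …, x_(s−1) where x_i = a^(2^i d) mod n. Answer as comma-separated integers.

60, 1

n − 1 = 60 = 2^2 · 15, so s = 2 and d = 15.
x_0 = 5^15 mod 61 = 60.
x_1 = 60^2 mod 61 = 1.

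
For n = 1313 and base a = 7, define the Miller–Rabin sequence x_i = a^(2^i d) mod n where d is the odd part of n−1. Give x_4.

16

n − 1 = 1312 = 2^5 · 41, so s = 5 and d = 41.
x_0 = 7^41 mod 1313 = 609.
x_1 = 609^2 mod 1313 = 615.
x_2 = 615^2 mod 1313 = 81.
x_3 = 81^2 mod 1313 = 1309.
x_4 = 1309^2 mod 1313 = 16.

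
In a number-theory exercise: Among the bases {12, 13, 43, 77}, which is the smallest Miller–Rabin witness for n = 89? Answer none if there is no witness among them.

none

n − 1 = 88 = 2^3 · 11, so s = 3 and d = 11.
Base 12: x_0 = 12^11 mod 89 = 37. x_0 is neither 1 nor 88, so continue squaring. x_1 = 37^2 mod 89 = 34. x_2 = 34^2 mod 89 = 88. x_2 ≡ −1, so 12 is not a witness.
Base 13: x_0 = 13^11 mod 89 = 77. x_0 is neither 1 nor 88, so continue squaring. x_1 = 77^2 mod 89 = 55. x_2 = 55^2 mod 89 = 88. x_2 ≡ −1, so 13 is not a witness.
Base 43: x_0 = 43^11 mod 89 = 52. x_0 is neither 1 nor 88, so continue squaring. x_1 = 52^2 mod 89 = 34. x_2 = 34^2 mod 89 = 88. x_2 ≡ −1, so 43 is not a witness.
Base 77: x_0 = 77^11 mod 89 = 52. x_0 is neither 1 nor 88, so continue squaring. x_1 = 52^2 mod 89 = 34. x_2 = 34^2 mod 89 = 88. x_2 ≡ −1, so 77 is not a witness.
No listed base is a witness for 89.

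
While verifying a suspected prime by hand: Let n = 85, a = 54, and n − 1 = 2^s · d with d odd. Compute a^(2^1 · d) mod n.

76

n − 1 = 84 = 2^2 · 21, so s = 2 and d = 21.
By repeated squaring, 54^21 ≡ 39 (mod 85).
x_0 = 39.
x_1 = 39^2 mod 85 = 76.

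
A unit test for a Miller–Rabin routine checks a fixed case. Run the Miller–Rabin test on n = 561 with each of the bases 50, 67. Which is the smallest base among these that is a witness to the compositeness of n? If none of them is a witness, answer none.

67

n − 1 = 560 = 2^4 · 35, so s = 4 and d = 35.
Base 50: x_0 = 50^35 mod 561 = 560. x_0 = 560 ≡ −1, so 50 is not a witness.
Base 67: x_0 = 67^35 mod 561 = 67. x_0 is neither 1 nor 560, so continue squaring. x_1 = 67^2 mod 561 = 1. x_1 = 1 but x_0 ≠ ±1, a nontrivial square root of 1 — 67 is a witness and 561 is composite.
The smallest witness among the given bases is 67.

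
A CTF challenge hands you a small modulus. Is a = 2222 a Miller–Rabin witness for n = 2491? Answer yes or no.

n − 1 = 2490 = 2^1 · 1245, so s = 1 and d = 1245.
x_0 = 2222^1245 mod 2491 = 2197.
x_0 ∉ {1, 2490} and s = 1, so 2222 is a Miller–Rabin witness and 2491 is composite.

yes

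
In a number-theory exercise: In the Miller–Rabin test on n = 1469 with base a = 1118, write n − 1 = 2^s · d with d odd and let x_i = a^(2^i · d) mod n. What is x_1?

832

n − 1 = 1468 = 2^2 · 367, so s = 2 and d = 367.
By repeated squaring, 1118^367 ≡ 156 (mod 1469).
x_0 = 156.
x_1 = 156^2 mod 1469 = 832.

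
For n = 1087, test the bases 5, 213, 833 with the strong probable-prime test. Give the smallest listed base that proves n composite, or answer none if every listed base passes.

none

n − 1 = 1086 = 2^1 · 543, so s = 1 and d = 543.
Base 5: x_0 = 5^543 mod 1087 = 1086. x_0 = 1086 ≡ −1, so 5 is not a witness.
Base 213: x_0 = 213^543 mod 1087 = 1086. x_0 = 1086 ≡ −1, so 213 is not a witness.
Base 833: x_0 = 833^543 mod 1087 = 1. x_0 = 1, so 833 is not a witness.
No listed base is a witness for 1087.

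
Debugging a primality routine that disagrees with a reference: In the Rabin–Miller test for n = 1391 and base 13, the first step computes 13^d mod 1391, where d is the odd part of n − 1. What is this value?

39

n − 1 = 1390 = 2^1 · 695, so s = 1 and d = 695.
13^695 mod 1391 = 39.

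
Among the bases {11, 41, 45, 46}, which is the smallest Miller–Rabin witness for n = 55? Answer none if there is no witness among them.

n − 1 = 54 = 2^1 · 27, so s = 1 and d = 27.
Base 11: x_0 = 11^27 mod 55 = 11. x_0 ∉ {1, 54} and s = 1, so 11 is a Miller–Rabin witness and 55 is composite.
Base 41: x_0 = 41^27 mod 55 = 46. x_0 ∉ {1, 54} and s = 1, so 41 is a Miller–Rabin witness and 55 is composite.
Base 45: x_0 = 45^27 mod 55 = 45. x_0 ∉ {1, 54} and s = 1, so 45 is a Miller–Rabin witness and 55 is composite.
Base 46: x_0 = 46^27 mod 55 = 51. x_0 ∉ {1, 54} and s = 1, so 46 is a Miller–Rabin witness and 55 is composite.
The smallest witness among the given bases is 11.

11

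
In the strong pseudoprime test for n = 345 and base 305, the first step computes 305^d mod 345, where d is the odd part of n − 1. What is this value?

n − 1 = 344 = 2^3 · 43, so s = 3 and d = 43.
By repeated squaring, 305^43 ≡ 50 (mod 345).

50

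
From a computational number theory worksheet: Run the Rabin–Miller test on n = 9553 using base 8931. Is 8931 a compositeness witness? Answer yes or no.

n − 1 = 9552 = 2^4 · 597, so s = 4 and d = 597.
By repeated squaring, 8931^597 ≡ 8025 (mod 9553).
x_0 = 8931^597 mod 9553 = 8025.
x_0 is neither 1 nor 9552, so continue squaring.
x_1 = 8025^2 mod 9553 = 3852.
x_2 = 3852^2 mod 9553 = 2095.
x_3 = 2095^2 mod 9553 = 4198.
Reached i = s−1 = 3 without hitting −1: 8931 is a Miller–Rabin witness and 9553 is composite.

yes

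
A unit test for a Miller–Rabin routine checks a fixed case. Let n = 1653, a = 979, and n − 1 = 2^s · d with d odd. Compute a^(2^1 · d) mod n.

175

n − 1 = 1652 = 2^2 · 413, so s = 2 and d = 413.
x_0 = 979^413 mod 1653 = 724.
x_1 = 724^2 mod 1653 = 175.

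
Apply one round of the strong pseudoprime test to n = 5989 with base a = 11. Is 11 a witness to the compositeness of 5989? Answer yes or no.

n − 1 = 5988 = 2^2 · 1497, so s = 2 and d = 1497.
x_0 = 11^1497 mod 5989 = 515.
x_0 is neither 1 nor 5988, so continue squaring.
x_1 = 515^2 mod 5989 = 1709.
Reached i = s−1 = 1 without hitting −1: 11 is a Miller–Rabin witness and 5989 is composite.

yes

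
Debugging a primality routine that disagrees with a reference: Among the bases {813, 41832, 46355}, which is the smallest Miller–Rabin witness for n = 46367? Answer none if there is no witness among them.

n − 1 = 46366 = 2^1 · 23183, so s = 1 and d = 23183.
Base 813: x_0 = 813^23183 mod 46367 = 4466. x_0 ∉ {1, 46366} and s = 1, so 813 is a Miller–Rabin witness and 46367 is composite.
Base 41832: x_0 = 41832^23183 mod 46367 = 21375. x_0 ∉ {1, 46366} and s = 1, so 41832 is a Miller–Rabin witness and 46367 is composite.
Base 46355: x_0 = 46355^23183 mod 46367 = 36445. x_0 ∉ {1, 46366} and s = 1, so 46355 is a Miller–Rabin witness and 46367 is composite.
The smallest witness among the given bases is 813.

813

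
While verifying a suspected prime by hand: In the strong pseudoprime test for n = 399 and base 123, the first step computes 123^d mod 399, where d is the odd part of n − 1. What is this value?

n − 1 = 398 = 2^1 · 199, so s = 1 and d = 199.
123^199 mod 399 = 123.

123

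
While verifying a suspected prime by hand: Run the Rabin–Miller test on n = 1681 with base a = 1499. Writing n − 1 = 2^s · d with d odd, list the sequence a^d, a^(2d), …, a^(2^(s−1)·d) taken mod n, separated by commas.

n − 1 = 1680 = 2^4 · 105, so s = 4 and d = 105.
x_0 = 1499^105 mod 1681 = 942.
x_1 = 942^2 mod 1681 = 1477.
x_2 = 1477^2 mod 1681 = 1272.
x_3 = 1272^2 mod 1681 = 862.

942, 1477, 1272, 862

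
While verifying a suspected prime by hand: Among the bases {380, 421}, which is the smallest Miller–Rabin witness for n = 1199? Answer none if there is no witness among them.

380

n − 1 = 1198 = 2^1 · 599, so s = 1 and d = 599.
Base 380: x_0 = 380^599 mod 1199 = 992. x_0 ∉ {1, 1198} and s = 1, so 380 is a Miller–Rabin witness and 1199 is composite.
Base 421: x_0 = 421^599 mod 1199 = 246. x_0 ∉ {1, 1198} and s = 1, so 421 is a Miller–Rabin witness and 1199 is composite.
The smallest witness among the given bases is 380.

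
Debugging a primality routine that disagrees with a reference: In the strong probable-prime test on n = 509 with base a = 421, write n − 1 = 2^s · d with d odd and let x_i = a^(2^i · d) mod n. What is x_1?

n − 1 = 508 = 2^2 · 127, so s = 2 and d = 127.
x_0 = 421^127 mod 509 = 208.
x_1 = 208^2 mod 509 = 508.

508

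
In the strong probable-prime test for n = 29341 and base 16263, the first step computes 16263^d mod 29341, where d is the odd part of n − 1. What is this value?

n − 1 = 29340 = 2^2 · 7335, so s = 2 and d = 7335.
Repeated squaring mod 29341: 16263^1 ≡ 16263, 16263^2 ≡ 5395, 16263^4 ≡ 29094, 16263^8 ≡ 2327, 16263^16 ≡ 16185, 16263^32 ≡ 27118, 16263^64 ≡ 12441, 16263^128 ≡ 4706, 16263^256 ≡ 23322, 16263^512 ≡ 21567, 16263^1024 ≡ 21957, 16263^2048 ≡ 7878, 16263^4096 ≡ 6669.
7335 = 4096 + 2048 + 1024 + 128 + 32 + 4 + 2 + 1, so 16263^7335 ≡ 6669·7878·21957·4706·27118·29094·5395·16263 ≡ 13104 (mod 29341).

13104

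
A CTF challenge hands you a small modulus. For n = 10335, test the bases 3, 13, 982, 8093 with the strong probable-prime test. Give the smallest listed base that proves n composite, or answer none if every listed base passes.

n − 1 = 10334 = 2^1 · 5167, so s = 1 and d = 5167.
Base 3: x_0 = 3^5167 mod 10335 = 8037. x_0 ∉ {1, 10334} and s = 1, so 3 is a Miller–Rabin witness and 10335 is composite.
Base 13: x_0 = 13^5167 mod 10335 = 8632. x_0 ∉ {1, 10334} and s = 1, so 13 is a Miller–Rabin witness and 10335 is composite.
Base 982: x_0 = 982^5167 mod 10335 = 2008. x_0 ∉ {1, 10334} and s = 1, so 982 is a Miller–Rabin witness and 10335 is composite.
Base 8093: x_0 = 8093^5167 mod 10335 = 2372. x_0 ∉ {1, 10334} and s = 1, so 8093 is a Miller–Rabin witness and 10335 is composite.
The smallest witness among the given bases is 3.

3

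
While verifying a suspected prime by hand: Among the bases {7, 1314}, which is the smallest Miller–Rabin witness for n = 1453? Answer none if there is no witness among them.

n − 1 = 1452 = 2^2 · 363, so s = 2 and d = 363.
Base 7: x_0 = 7^363 mod 1453 = 1. x_0 = 1, so 7 is not a witness.
Base 1314: x_0 = 1314^363 mod 1453 = 1452. x_0 = 1452 ≡ −1, so 1314 is not a witness.
No listed base is a witness for 1453.

none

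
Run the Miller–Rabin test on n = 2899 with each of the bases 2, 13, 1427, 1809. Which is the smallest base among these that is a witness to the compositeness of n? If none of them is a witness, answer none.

2

n − 1 = 2898 = 2^1 · 1449, so s = 1 and d = 1449.
Base 2: x_0 = 2^1449 mod 2899 = 733. x_0 ∉ {1, 2898} and s = 1, so 2 is a Miller–Rabin witness and 2899 is composite.
Base 13: x_0 = 13^1449 mod 2899 = 26. x_0 ∉ {1, 2898} and s = 1, so 13 is a Miller–Rabin witness and 2899 is composite.
Base 1427: x_0 = 1427^1449 mod 2899 = 1234. x_0 ∉ {1, 2898} and s = 1, so 1427 is a Miller–Rabin witness and 2899 is composite.
Base 1809: x_0 = 1809^1449 mod 2899 = 1786. x_0 ∉ {1, 2898} and s = 1, so 1809 is a Miller–Rabin witness and 2899 is composite.
The smallest witness among the given bases is 2.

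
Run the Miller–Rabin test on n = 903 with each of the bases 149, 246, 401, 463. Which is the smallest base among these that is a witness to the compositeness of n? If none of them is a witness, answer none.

149

n − 1 = 902 = 2^1 · 451, so s = 1 and d = 451.
Base 149: x_0 = 149^451 mod 903 = 485. x_0 ∉ {1, 902} and s = 1, so 149 is a Miller–Rabin witness and 903 is composite.
Base 246: x_0 = 246^451 mod 903 = 855. x_0 ∉ {1, 902} and s = 1, so 246 is a Miller–Rabin witness and 903 is composite.
Base 401: x_0 = 401^451 mod 903 = 443. x_0 ∉ {1, 902} and s = 1, so 401 is a Miller–Rabin witness and 903 is composite.
Base 463: x_0 = 463^451 mod 903 = 106. x_0 ∉ {1, 902} and s = 1, so 463 is a Miller–Rabin witness and 903 is composite.
The smallest witness among the given bases is 149.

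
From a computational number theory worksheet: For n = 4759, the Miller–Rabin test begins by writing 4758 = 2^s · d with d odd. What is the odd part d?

2379

Halving: 4758 → 2379; 2379 is odd.
So 4758 = 2^1 · 2379.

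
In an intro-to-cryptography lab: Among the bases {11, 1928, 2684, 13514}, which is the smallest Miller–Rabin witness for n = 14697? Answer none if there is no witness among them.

11

n − 1 = 14696 = 2^3 · 1837, so s = 3 and d = 1837.
Base 11: x_0 = 11^1837 mod 14697 = 6554. x_0 is neither 1 nor 14696, so continue squaring. x_1 = 6554^2 mod 14697 = 10282. x_2 = 10282^2 mod 14697 = 4003. Reached i = s−1 = 2 without hitting −1: 11 is a Miller–Rabin witness and 14697 is composite.
Base 1928: x_0 = 1928^1837 mod 14697 = 6554. x_0 is neither 1 nor 14696, so continue squaring. x_1 = 6554^2 mod 14697 = 10282. x_2 = 10282^2 mod 14697 = 4003. Reached i = s−1 = 2 without hitting −1: 1928 is a Miller–Rabin witness and 14697 is composite.
Base 2684: x_0 = 2684^1837 mod 14697 = 12053. x_0 is neither 1 nor 14696, so continue squaring. x_1 = 12053^2 mod 14697 = 9661. x_2 = 9661^2 mod 14697 = 8971. Reached i = s−1 = 2 without hitting −1: 2684 is a Miller–Rabin witness and 14697 is composite.
Base 13514: x_0 = 13514^1837 mod 14697 = 185. x_0 is neither 1 nor 14696, so continue squaring. x_1 = 185^2 mod 14697 = 4831. x_2 = 4831^2 mod 14697 = 14422. Reached i = s−1 = 2 without hitting −1: 13514 is a Miller–Rabin witness and 14697 is composite.
The smallest witness among the given bases is 11.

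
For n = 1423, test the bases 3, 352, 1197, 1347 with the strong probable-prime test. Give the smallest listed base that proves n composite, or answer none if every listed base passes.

n − 1 = 1422 = 2^1 · 711, so s = 1 and d = 711.
Base 3: x_0 = 3^711 mod 1423 = 1422. x_0 = 1422 ≡ −1, so 3 is not a witness.
Base 352: x_0 = 352^711 mod 1423 = 1422. x_0 = 1422 ≡ −1, so 352 is not a witness.
Base 1197: x_0 = 1197^711 mod 1423 = 1. x_0 = 1, so 1197 is not a witness.
Base 1347: x_0 = 1347^711 mod 1423 = 1. x_0 = 1, so 1347 is not a witness.
No listed base is a witness for 1423.

none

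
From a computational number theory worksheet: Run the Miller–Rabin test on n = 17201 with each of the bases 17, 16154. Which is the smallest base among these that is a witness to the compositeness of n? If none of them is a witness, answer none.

17

n − 1 = 17200 = 2^4 · 1075, so s = 4 and d = 1075.
Base 17: x_0 = 17^1075 mod 17201 = 7507. x_0 is neither 1 nor 17200, so continue squaring. x_1 = 7507^2 mod 17201 = 4573. x_2 = 4573^2 mod 17201 = 13114. x_3 = 13114^2 mod 17201 = 1398. Reached i = s−1 = 3 without hitting −1: 17 is a Miller–Rabin witness and 17201 is composite.
Base 16154: x_0 = 16154^1075 mod 17201 = 11754. x_0 is neither 1 nor 17200, so continue squaring. x_1 = 11754^2 mod 17201 = 15285. x_2 = 15285^2 mod 17201 = 7243. x_3 = 7243^2 mod 17201 = 15200. Reached i = s−1 = 3 without hitting −1: 16154 is a Miller–Rabin witness and 17201 is composite.
The smallest witness among the given bases is 17.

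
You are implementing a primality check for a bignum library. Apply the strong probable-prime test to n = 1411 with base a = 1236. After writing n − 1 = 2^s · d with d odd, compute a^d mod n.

233

n − 1 = 1410 = 2^1 · 705, so s = 1 and d = 705.
Repeated squaring mod 1411: 1236^1 ≡ 1236, 1236^2 ≡ 994, 1236^4 ≡ 336, 1236^8 ≡ 16, 1236^16 ≡ 256, 1236^32 ≡ 630, 1236^64 ≡ 409, 1236^128 ≡ 783, 1236^256 ≡ 715, 1236^512 ≡ 443.
705 = 512 + 128 + 64 + 1, so 1236^705 ≡ 443·783·409·1236 ≡ 233 (mod 1411).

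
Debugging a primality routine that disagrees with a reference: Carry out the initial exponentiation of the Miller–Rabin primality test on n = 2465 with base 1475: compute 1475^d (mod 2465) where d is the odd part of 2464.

n − 1 = 2464 = 2^5 · 77, so s = 5 and d = 77.
By repeated squaring, 1475^77 ≡ 30 (mod 2465).

30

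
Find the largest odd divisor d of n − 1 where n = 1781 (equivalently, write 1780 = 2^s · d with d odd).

Halving: 1780 → 890 → 445; 445 is odd.
So 1780 = 2^2 · 445.

445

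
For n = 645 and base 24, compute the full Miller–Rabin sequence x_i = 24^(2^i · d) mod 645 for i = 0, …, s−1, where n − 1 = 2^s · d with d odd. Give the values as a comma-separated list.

294, 6

n − 1 = 644 = 2^2 · 161, so s = 2 and d = 161.
x_0 = 24^161 mod 645 = 294.
x_1 = 294^2 mod 645 = 6.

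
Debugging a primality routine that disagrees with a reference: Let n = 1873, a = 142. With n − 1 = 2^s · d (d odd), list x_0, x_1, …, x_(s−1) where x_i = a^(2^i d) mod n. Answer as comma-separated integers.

1654, 1136, 1872, 1

n − 1 = 1872 = 2^4 · 117, so s = 4 and d = 117.
x_0 = 142^117 mod 1873 = 1654.
x_1 = 1654^2 mod 1873 = 1136.
x_2 = 1136^2 mod 1873 = 1872.
x_3 = 1872^2 mod 1873 = 1.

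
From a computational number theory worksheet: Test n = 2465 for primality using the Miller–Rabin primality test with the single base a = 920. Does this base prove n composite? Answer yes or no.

n − 1 = 2464 = 2^5 · 77, so s = 5 and d = 77.
Repeated squaring mod 2465: 920^1 ≡ 920, 920^2 ≡ 905, 920^4 ≡ 645, 920^8 ≡ 1905, 920^16 ≡ 545, 920^32 ≡ 1225, 920^64 ≡ 1905.
77 = 64 + 8 + 4 + 1, so 920^77 ≡ 1905·1905·645·920 ≡ 2395 (mod 2465).
x_0 = 920^77 mod 2465 = 2395.
x_0 is neither 1 nor 2464, so continue squaring.
x_1 = 2395^2 mod 2465 = 2435.
x_2 = 2435^2 mod 2465 = 900.
x_3 = 900^2 mod 2465 = 1480.
x_4 = 1480^2 mod 2465 = 1480.
Reached i = s−1 = 4 without hitting −1: 920 is a Miller–Rabin witness and 2465 is composite.

yes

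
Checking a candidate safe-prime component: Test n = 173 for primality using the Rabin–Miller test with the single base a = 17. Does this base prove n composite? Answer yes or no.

no

n − 1 = 172 = 2^2 · 43, so s = 2 and d = 43.
Repeated squaring mod 173: 17^1 ≡ 17, 17^2 ≡ 116, 17^4 ≡ 135, 17^8 ≡ 60, 17^16 ≡ 140, 17^32 ≡ 51.
43 = 32 + 8 + 2 + 1, so 17^43 ≡ 51·60·116·17 ≡ 80 (mod 173).
x_0 = 17^43 mod 173 = 80.
x_0 is neither 1 nor 172, so continue squaring.
x_1 = 80^2 mod 173 = 172.
x_1 ≡ −1, so 17 is not a witness.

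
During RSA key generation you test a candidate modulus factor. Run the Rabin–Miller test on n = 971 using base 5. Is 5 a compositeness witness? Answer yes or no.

n − 1 = 970 = 2^1 · 485, so s = 1 and d = 485.
x_0 = 5^485 mod 971 = 1.
x_0 = 1, so 5 is not a witness.

no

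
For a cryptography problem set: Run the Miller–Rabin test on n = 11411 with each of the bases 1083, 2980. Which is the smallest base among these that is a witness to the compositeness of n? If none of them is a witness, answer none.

none

n − 1 = 11410 = 2^1 · 5705, so s = 1 and d = 5705.
Base 1083: x_0 = 1083^5705 mod 11411 = 1. x_0 = 1, so 1083 is not a witness.
Base 2980: x_0 = 2980^5705 mod 11411 = 11410. x_0 = 11410 ≡ −1, so 2980 is not a witness.
No listed base is a witness for 11411.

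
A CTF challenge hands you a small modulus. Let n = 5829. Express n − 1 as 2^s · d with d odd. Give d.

1457

Halving: 5828 → 2914 → 1457; 1457 is odd.
So 5828 = 2^2 · 1457.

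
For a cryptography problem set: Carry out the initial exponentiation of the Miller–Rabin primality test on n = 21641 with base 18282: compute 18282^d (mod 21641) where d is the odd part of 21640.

n − 1 = 21640 = 2^3 · 2705, so s = 3 and d = 2705.
18282^2705 mod 21641 = 14457.

14457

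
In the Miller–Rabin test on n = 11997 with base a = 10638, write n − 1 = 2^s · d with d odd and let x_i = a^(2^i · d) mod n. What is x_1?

n − 1 = 11996 = 2^2 · 2999, so s = 2 and d = 2999.
x_0 = 10638^2999 mod 11997 = 3807.
x_1 = 3807^2 mod 11997 = 873.

873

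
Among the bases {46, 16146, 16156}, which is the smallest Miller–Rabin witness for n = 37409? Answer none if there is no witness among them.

n − 1 = 37408 = 2^5 · 1169, so s = 5 and d = 1169.
Base 46: x_0 = 46^1169 mod 37409 = 2574. x_0 is neither 1 nor 37408, so continue squaring. x_1 = 2574^2 mod 37409 = 4083. x_2 = 4083^2 mod 37409 = 23884. x_3 = 23884^2 mod 37409 = 33024. x_4 = 33024^2 mod 37409 = 37408. x_4 ≡ −1, so 46 is not a witness.
Base 16146: x_0 = 16146^1169 mod 37409 = 10528. x_0 is neither 1 nor 37408, so continue squaring. x_1 = 10528^2 mod 37409 = 33326. x_2 = 33326^2 mod 37409 = 23884. x_3 = 23884^2 mod 37409 = 33024. x_4 = 33024^2 mod 37409 = 37408. x_4 ≡ −1, so 16146 is not a witness.
Base 16156: x_0 = 16156^1169 mod 37409 = 37408. x_0 = 37408 ≡ −1, so 16156 is not a witness.
No listed base is a witness for 37409.

none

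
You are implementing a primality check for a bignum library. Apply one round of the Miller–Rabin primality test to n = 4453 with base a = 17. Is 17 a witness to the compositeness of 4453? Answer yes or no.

yes

n − 1 = 4452 = 2^2 · 1113, so s = 2 and d = 1113.
x_0 = 17^1113 mod 4453 = 3932.
x_0 is neither 1 nor 4452, so continue squaring.
x_1 = 3932^2 mod 4453 = 4261.
Reached i = s−1 = 1 without hitting −1: 17 is a Miller–Rabin witness and 4453 is composite.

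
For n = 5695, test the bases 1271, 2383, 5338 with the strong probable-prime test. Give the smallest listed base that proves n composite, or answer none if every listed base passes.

1271

n − 1 = 5694 = 2^1 · 2847, so s = 1 and d = 2847.
Base 1271: x_0 = 1271^2847 mod 5695 = 4781. x_0 ∉ {1, 5694} and s = 1, so 1271 is a Miller–Rabin witness and 5695 is composite.
Base 2383: x_0 = 2383^2847 mod 5695 = 2947. x_0 ∉ {1, 5694} and s = 1, so 2383 is a Miller–Rabin witness and 5695 is composite.
Base 5338: x_0 = 5338^2847 mod 5695 = 527. x_0 ∉ {1, 5694} and s = 1, so 5338 is a Miller–Rabin witness and 5695 is composite.
The smallest witness among the given bases is 1271.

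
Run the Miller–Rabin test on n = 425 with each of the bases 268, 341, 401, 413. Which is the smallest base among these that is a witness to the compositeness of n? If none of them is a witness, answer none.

n − 1 = 424 = 2^3 · 53, so s = 3 and d = 53.
Base 268: x_0 = 268^53 mod 425 = 268. x_0 is neither 1 nor 424, so continue squaring. x_1 = 268^2 mod 425 = 424. x_1 ≡ −1, so 268 is not a witness.
Base 341: x_0 = 341^53 mod 425 = 171. x_0 is neither 1 nor 424, so continue squaring. x_1 = 171^2 mod 425 = 341. x_2 = 341^2 mod 425 = 256. Reached i = s−1 = 2 without hitting −1: 341 is a Miller–Rabin witness and 425 is composite.
Base 401: x_0 = 401^53 mod 425 = 176. x_0 is neither 1 nor 424, so continue squaring. x_1 = 176^2 mod 425 = 376. x_2 = 376^2 mod 425 = 276. Reached i = s−1 = 2 without hitting −1: 401 is a Miller–Rabin witness and 425 is composite.
Base 413: x_0 = 413^53 mod 425 = 303. x_0 is neither 1 nor 424, so continue squaring. x_1 = 303^2 mod 425 = 9. x_2 = 9^2 mod 425 = 81. Reached i = s−1 = 2 without hitting −1: 413 is a Miller–Rabin witness and 425 is composite.
The smallest witness among the given bases is 341.

341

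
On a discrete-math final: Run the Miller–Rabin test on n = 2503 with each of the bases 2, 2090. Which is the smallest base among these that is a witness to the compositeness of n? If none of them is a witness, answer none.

none

n − 1 = 2502 = 2^1 · 1251, so s = 1 and d = 1251.
Base 2: x_0 = 2^1251 mod 2503 = 1. x_0 = 1, so 2 is not a witness.
Base 2090: x_0 = 2090^1251 mod 2503 = 2502. x_0 = 2502 ≡ −1, so 2090 is not a witness.
No listed base is a witness for 2503.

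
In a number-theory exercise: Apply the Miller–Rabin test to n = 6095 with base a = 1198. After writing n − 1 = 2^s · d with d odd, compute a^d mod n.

4532

n − 1 = 6094 = 2^1 · 3047, so s = 1 and d = 3047.
Repeated squaring mod 6095: 1198^1 ≡ 1198, 1198^2 ≡ 2879, 1198^4 ≡ 5536, 1198^8 ≡ 1636, 1198^16 ≡ 791, 1198^32 ≡ 3991, 1198^64 ≡ 1846, 1198^128 ≡ 611, 1198^256 ≡ 1526, 1198^512 ≡ 386, 1198^1024 ≡ 2716, 1198^2048 ≡ 1706.
3047 = 2048 + 512 + 256 + 128 + 64 + 32 + 4 + 2 + 1, so 1198^3047 ≡ 1706·386·1526·611·1846·3991·5536·2879·1198 ≡ 4532 (mod 6095).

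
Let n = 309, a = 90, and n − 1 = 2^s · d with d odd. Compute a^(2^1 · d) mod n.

n − 1 = 308 = 2^2 · 77, so s = 2 and d = 77.
By repeated squaring, 90^77 ≡ 42 (mod 309).
x_0 = 42.
x_1 = 42^2 mod 309 = 219.

219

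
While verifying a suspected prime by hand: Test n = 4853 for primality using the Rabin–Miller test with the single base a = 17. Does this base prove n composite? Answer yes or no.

n − 1 = 4852 = 2^2 · 1213, so s = 2 and d = 1213.
Repeated squaring mod 4853: 17^1 ≡ 17, 17^2 ≡ 289, 17^4 ≡ 1020, 17^8 ≡ 1858, 17^16 ≡ 1681, 17^32 ≡ 1315, 17^64 ≡ 1557, 17^128 ≡ 2602, 17^256 ≡ 469, 17^512 ≡ 1576, 17^1024 ≡ 3893.
1213 = 1024 + 128 + 32 + 16 + 8 + 4 + 1, so 17^1213 ≡ 3893·2602·1315·1681·1858·1020·17 ≡ 497 (mod 4853).
x_0 = 17^1213 mod 4853 = 497.
x_0 is neither 1 nor 4852, so continue squaring.
x_1 = 497^2 mod 4853 = 4359.
Reached i = s−1 = 1 without hitting −1: 17 is a Miller–Rabin witness and 4853 is composite.

yes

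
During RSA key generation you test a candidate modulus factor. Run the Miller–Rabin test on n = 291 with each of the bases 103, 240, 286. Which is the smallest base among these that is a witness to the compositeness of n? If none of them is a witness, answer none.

103

n − 1 = 290 = 2^1 · 145, so s = 1 and d = 145.
Base 103: x_0 = 103^145 mod 291 = 103. x_0 ∉ {1, 290} and s = 1, so 103 is a Miller–Rabin witness and 291 is composite.
Base 240: x_0 = 240^145 mod 291 = 51. x_0 ∉ {1, 290} and s = 1, so 240 is a Miller–Rabin witness and 291 is composite.
Base 286: x_0 = 286^145 mod 291 = 199. x_0 ∉ {1, 290} and s = 1, so 286 is a Miller–Rabin witness and 291 is composite.
The smallest witness among the given bases is 103.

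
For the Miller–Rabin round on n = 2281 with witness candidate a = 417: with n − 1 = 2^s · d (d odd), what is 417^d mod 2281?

1

n − 1 = 2280 = 2^3 · 285, so s = 3 and d = 285.
417^285 mod 2281 = 1.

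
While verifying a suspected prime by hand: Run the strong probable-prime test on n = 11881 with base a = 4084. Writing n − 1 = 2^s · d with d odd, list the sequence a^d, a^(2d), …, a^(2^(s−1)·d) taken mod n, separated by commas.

1057, 435, 11010

n − 1 = 11880 = 2^3 · 1485, so s = 3 and d = 1485.
x_0 = 4084^1485 mod 11881 = 1057.
x_1 = 1057^2 mod 11881 = 435.
x_2 = 435^2 mod 11881 = 11010.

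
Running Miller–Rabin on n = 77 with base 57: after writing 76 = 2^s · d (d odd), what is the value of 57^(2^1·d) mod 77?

36

n − 1 = 76 = 2^2 · 19, so s = 2 and d = 19.
x_0 = 57^19 mod 77 = 50.
x_1 = 50^2 mod 77 = 36.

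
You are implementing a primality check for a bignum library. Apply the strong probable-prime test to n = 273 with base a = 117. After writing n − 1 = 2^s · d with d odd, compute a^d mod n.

234

n − 1 = 272 = 2^4 · 17, so s = 4 and d = 17.
Repeated squaring mod 273: 117^1 ≡ 117, 117^2 ≡ 39, 117^4 ≡ 156, 117^8 ≡ 39, 117^16 ≡ 156.
17 = 16 + 1, so 117^17 ≡ 156·117 ≡ 234 (mod 273).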